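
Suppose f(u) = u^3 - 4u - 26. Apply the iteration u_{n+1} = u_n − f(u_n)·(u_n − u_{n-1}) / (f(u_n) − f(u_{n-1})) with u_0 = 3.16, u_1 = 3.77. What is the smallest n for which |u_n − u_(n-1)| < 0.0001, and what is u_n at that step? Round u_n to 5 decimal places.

n = 5, u_n = 3.40962

f(3.16) = -7.0855040, f(3.77) = 12.5026330
u_2 = 3.7700000 − 12.5026330·(0.6100000)/(19.5881370) = 3.3806518;  |Δ| = 0.3893482
f(3.3806518) = -0.8857920
u_3 = 3.3806518 − (-0.8857920)·(-0.3893482)/(-13.3884250) = 3.4064115;  |Δ| = 0.0257597
f(3.4064115) = -0.0988767
u_4 = 3.4064115 − (-0.0988767)·(0.0257597)/(0.7869154) = 3.4096482;  |Δ| = 0.0032367
f(3.4096482) = 0.0009570
u_5 = 3.4096482 − 0.0009570·(0.0032367)/(0.0998336) = 3.4096172;  |Δ| = 0.0000310
|u_5 − u_4| = 0.0000310 < 0.0001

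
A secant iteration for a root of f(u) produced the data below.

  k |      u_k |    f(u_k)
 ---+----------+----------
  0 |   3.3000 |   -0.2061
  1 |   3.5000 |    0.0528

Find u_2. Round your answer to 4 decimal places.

u_2 = 3.5000 − 0.0528·(3.5000 − 3.3000) / (0.0528 − (-0.2061))
   = 3.5000 − (0.010560)/(0.258900) = 3.459212

3.4592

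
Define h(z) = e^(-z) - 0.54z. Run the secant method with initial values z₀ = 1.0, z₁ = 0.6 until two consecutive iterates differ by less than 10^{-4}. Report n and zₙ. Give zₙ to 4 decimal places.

n = 5, zₙ = 0.8176

h(1.0) = -0.172121, h(0.6) = 0.224812
z₂ = 0.600000 − 0.224812·(-0.400000)/(0.396932) = 0.826549;  |Δ| = 0.226549
h(0.826549) = -0.008780
z₃ = 0.826549 − (-0.008780)·(0.226549)/(-0.233592) = 0.818034;  |Δ| = 0.008515
h(0.818034) = -0.000440
z₄ = 0.818034 − (-0.000440)·(-0.008515)/(0.008340) = 0.817585;  |Δ| = 0.000449
h(0.817585) = 0.000001
z₅ = 0.817585 − 0.000001·(-0.000449)/(0.000441) = 0.817586;  |Δ| = 0.000001
|z₅ − z₄| = 0.000001 < 10^{-4}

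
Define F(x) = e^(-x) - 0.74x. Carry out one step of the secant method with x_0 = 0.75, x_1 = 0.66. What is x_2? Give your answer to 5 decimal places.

0.68305

F(0.75) = -0.0826334, F(0.66) = 0.0284513
x_2 = 0.6600000 − 0.0284513·(0.6600000 − 0.7500000) / (0.0284513 − (-0.0826334)) = 0.6600000 − (-0.0025606)/(0.1110848) = 0.6830510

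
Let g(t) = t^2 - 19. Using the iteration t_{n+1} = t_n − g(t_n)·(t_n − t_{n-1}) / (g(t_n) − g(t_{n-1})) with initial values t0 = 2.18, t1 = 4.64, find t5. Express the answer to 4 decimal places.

g(2.18) = -14.247600, g(4.64) = 2.529600
t2 = 4.640000 − 2.529600·(4.640000 − 2.180000) / (2.529600 − (-14.247600)) = 4.640000 − (6.222816)/(16.777200) = 4.269091
g(4.269091) = -0.774863
t3 = 4.269091 − (-0.774863)·(4.269091 − 4.640000) / (-0.774863 − 2.529600) = 4.269091 − (0.287404)/(-3.304463) = 4.356065
g(4.356065) = -0.024695
t4 = 4.356065 − (-0.024695)·(4.356065 − 4.269091) / (-0.024695 − (-0.774863)) = 4.356065 − (-0.002148)/(0.750168) = 4.358928
g(4.358928) = 0.000257
t5 = 4.358928 − 0.000257·(4.358928 − 4.356065) / (0.000257 − (-0.024695)) = 4.358928 − (0.000001)/(0.024952) = 4.358899

4.3589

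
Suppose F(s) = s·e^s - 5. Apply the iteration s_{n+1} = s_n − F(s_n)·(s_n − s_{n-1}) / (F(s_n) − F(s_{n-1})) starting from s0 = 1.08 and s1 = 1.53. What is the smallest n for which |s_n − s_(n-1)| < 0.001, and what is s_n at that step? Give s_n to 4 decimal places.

n = 5, s_n = 1.3267

F(1.08) = -1.819746, F(1.53) = 2.065811
s2 = 1.530000 − 2.065811·(0.450000)/(3.885557) = 1.290751;  |Δ| = 0.239249
F(1.290751) = -0.307453
s3 = 1.290751 − (-0.307453)·(-0.239249)/(-2.373263) = 1.321746;  |Δ| = 0.030994
F(1.321746) = -0.043505
s4 = 1.321746 − (-0.043505)·(0.030994)/(0.263947) = 1.326854;  |Δ| = 0.005109
F(1.326854) = 0.001136
s5 = 1.326854 − 0.001136·(0.005109)/(0.044641) = 1.326724;  |Δ| = 0.000130
|s5 − s4| = 0.000130 < 0.001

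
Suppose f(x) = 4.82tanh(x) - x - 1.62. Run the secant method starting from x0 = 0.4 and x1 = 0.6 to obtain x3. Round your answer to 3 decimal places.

f(0.4) = -0.18865, f(0.6) = 0.36858
x2 = 0.60000 − 0.36858·(0.60000 − 0.40000) / (0.36858 − (-0.18865)) = 0.60000 − (0.07372)/(0.55722) = 0.46771
f(0.46771) = 0.01548
x3 = 0.46771 − 0.01548·(0.46771 − 0.60000) / (0.01548 − 0.36858) = 0.46771 − (-0.00205)/(-0.35310) = 0.46191

0.462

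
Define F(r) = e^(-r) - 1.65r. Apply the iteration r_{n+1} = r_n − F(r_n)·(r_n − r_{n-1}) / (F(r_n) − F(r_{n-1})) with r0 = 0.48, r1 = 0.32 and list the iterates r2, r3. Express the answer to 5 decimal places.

0.40537, 0.40446

F(0.48) = -0.1732166, F(0.32) = 0.1981490
r2 = 0.3200000 − 0.1981490·(0.3200000 − 0.4800000) / (0.1981490 − (-0.1732166)) = 0.3200000 − (-0.0317038)/(0.3713656) = 0.4053710
F(0.4053710) = -0.0021327
r3 = 0.4053710 − (-0.0021327)·(0.4053710 − 0.3200000) / (-0.0021327 − 0.1981490) = 0.4053710 − (-0.0001821)/(-0.2002817) = 0.4044619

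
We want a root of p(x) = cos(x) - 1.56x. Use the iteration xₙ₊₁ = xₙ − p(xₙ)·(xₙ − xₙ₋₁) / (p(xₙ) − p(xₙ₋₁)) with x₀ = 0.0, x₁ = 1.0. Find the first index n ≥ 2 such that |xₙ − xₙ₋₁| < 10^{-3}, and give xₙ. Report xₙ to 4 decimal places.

p(0.0) = 1.000000, p(1.0) = -1.019698
x₂ = 1.000000 − (-1.019698)·(1.000000)/(-2.019698) = 0.495124;  |Δ| = 0.504876
p(0.495124) = 0.107517
x₃ = 0.495124 − 0.107517·(-0.504876)/(1.127215) = 0.543280;  |Δ| = 0.048157
p(0.543280) = 0.008500
x₄ = 0.543280 − 0.008500·(0.048157)/(-0.099017) = 0.547414;  |Δ| = 0.004134
p(0.547414) = -0.000093
x₅ = 0.547414 − (-0.000093)·(0.004134)/(-0.008594) = 0.547370;  |Δ| = 0.000045
|x₅ − x₄| = 0.000045 < 10^{-3}

n = 5, xₙ = 0.5474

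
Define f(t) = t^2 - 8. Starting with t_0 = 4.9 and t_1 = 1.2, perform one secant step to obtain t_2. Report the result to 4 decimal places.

2.2754

f(4.9) = 16.010000, f(1.2) = -6.560000
t_2 = 1.200000 − (-6.560000)·(1.200000 − 4.900000) / (-6.560000 − 16.010000) = 1.200000 − (24.272000)/(-22.570000) = 2.275410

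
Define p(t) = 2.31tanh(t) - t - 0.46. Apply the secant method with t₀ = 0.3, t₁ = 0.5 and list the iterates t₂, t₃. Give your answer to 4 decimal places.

p(0.3) = -0.087068, p(0.5) = 0.107491
t₂ = 0.500000 − 0.107491·(0.500000 − 0.300000) / (0.107491 − (-0.087068)) = 0.500000 − (0.021498)/(0.194558) = 0.389503
p(0.389503) = 0.007349
t₃ = 0.389503 − 0.007349·(0.389503 − 0.500000) / (0.007349 − 0.107491) = 0.389503 − (-0.000812)/(-0.100141) = 0.381394

0.3895, 0.3814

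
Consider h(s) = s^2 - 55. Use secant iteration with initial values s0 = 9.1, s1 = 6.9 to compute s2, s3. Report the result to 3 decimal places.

h(9.1) = 27.81000, h(6.9) = -7.39000
s2 = 6.90000 − (-7.39000)·(6.90000 − 9.10000) / (-7.39000 − 27.81000) = 6.90000 − (16.25800)/(-35.20000) = 7.36188
h(7.36188) = -0.80280
s3 = 7.36188 − (-0.80280)·(7.36188 − 6.90000) / (-0.80280 − (-7.39000)) = 7.36188 − (-0.37079)/(6.58720) = 7.41816

7.362, 7.418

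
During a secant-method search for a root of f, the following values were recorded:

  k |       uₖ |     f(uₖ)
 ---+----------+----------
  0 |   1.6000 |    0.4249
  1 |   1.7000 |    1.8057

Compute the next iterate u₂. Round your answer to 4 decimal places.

u₂ = 1.7000 − 1.8057·(1.7000 − 1.6000) / (1.8057 − 0.4249)
   = 1.7000 − (0.180570)/(1.380800) = 1.569228

1.5692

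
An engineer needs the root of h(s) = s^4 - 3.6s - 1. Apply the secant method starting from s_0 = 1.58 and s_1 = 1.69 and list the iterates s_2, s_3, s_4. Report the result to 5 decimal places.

h(1.58) = -0.4559870, h(1.69) = 1.0733072
s_2 = 1.6900000 − 1.0733072·(1.6900000 − 1.5800000) / (1.0733072 − (-0.4559870)) = 1.6900000 − (0.1180638)/(1.5292942) = 1.6127985
h(1.6127985) = -0.0402544
s_3 = 1.6127985 − (-0.0402544)·(1.6127985 − 1.6900000) / (-0.0402544 − 1.0733072) = 1.6127985 − (0.0031077)/(-1.1135616) = 1.6155893
h(1.6155893) = -0.0033494
s_4 = 1.6155893 − (-0.0033494)·(1.6155893 − 1.6127985) / (-0.0033494 − (-0.0402544)) = 1.6155893 − (-0.0000093)/(0.0369050) = 1.6158426

1.61280, 1.61559, 1.61584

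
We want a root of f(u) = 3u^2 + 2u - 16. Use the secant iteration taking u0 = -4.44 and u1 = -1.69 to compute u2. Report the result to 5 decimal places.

f(-4.44) = 34.2608000, f(-1.69) = -10.8117000
u2 = -1.6900000 − (-10.8117000)·(-1.6900000 − (-4.4400000)) / (-10.8117000 − 34.2608000) = -1.6900000 − (-29.7321750)/(-45.0725000) = -2.3496522

-2.34965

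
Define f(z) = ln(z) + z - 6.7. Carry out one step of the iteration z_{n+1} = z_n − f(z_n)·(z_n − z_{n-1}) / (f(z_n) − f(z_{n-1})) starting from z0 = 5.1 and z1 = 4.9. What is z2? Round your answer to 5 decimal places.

5.07563

f(5.1) = 0.0292405, f(4.9) = -0.2107648
z2 = 4.9000000 − (-0.2107648)·(4.9000000 − 5.1000000) / (-0.2107648 − 0.0292405) = 4.9000000 − (0.0421530)/(-0.2400053) = 5.0756334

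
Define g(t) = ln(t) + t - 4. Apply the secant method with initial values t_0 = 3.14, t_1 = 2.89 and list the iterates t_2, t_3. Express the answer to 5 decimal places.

g(3.14) = 0.2842228, g(2.89) = -0.0487435
t_2 = 2.8900000 − (-0.0487435)·(2.8900000 − 3.1400000) / (-0.0487435 − 0.2842228) = 2.8900000 − (0.0121859)/(-0.3329663) = 2.9265979
g(2.9265979) = 0.0004386
t_3 = 2.9265979 − 0.0004386·(2.9265979 − 2.8900000) / (0.0004386 − (-0.0487435)) = 2.9265979 − (0.0000161)/(0.0491820) = 2.9262716

2.92660, 2.92627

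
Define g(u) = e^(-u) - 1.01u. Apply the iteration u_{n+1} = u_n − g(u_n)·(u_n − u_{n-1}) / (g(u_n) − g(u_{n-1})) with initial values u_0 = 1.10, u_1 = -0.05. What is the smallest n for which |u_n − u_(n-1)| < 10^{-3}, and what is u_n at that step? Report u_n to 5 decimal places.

n = 5, u_n = 0.56355

g(1.10) = -0.7781289, g(-0.05) = 1.1017711
u_2 = -0.0500000 − 1.1017711·(-1.1500000)/(1.8799000) = 0.6239916;  |Δ| = 0.6739916
g(0.6239916) = -0.0944300
u_3 = 0.6239916 − (-0.0944300)·(0.6739916)/(-1.1962011) = 0.5707856;  |Δ| = 0.0532060
g(0.5707856) = -0.0114121
u_4 = 0.5707856 − (-0.0114121)·(-0.0532060)/(0.0830179) = 0.5634716;  |Δ| = 0.0073140
g(0.5634716) = 0.0001232
u_5 = 0.5634716 − 0.0001232·(-0.0073140)/(0.0115353) = 0.5635497;  |Δ| = 0.0000781
|u_5 − u_4| = 0.0000781 < 10^{-3}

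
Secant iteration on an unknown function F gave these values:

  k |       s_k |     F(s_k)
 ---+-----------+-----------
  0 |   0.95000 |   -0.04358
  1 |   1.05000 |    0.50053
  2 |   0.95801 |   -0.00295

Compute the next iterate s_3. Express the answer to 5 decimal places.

0.95855

s_3 = 0.95801 − (-0.00295)·(0.95801 − 1.05000) / (-0.00295 − 0.50053)
   = 0.95801 − (0.0002714)/(-0.5034800) = 0.9585490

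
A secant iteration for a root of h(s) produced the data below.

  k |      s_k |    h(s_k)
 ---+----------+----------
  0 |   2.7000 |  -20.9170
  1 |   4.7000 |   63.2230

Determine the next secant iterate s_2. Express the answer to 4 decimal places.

3.1972

s_2 = 4.7000 − 63.2230·(4.7000 − 2.7000) / (63.2230 − (-20.9170))
   = 4.7000 − (126.446000)/(84.140000) = 3.197195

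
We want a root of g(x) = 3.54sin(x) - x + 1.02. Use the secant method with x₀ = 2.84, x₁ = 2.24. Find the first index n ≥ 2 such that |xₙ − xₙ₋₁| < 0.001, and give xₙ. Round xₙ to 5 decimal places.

g(2.84) = -0.7684736, g(2.24) = 1.5564784
x₂ = 2.2400000 − 1.5564784·(-0.6000000)/(2.3249520) = 2.6416801;  |Δ| = 0.4016801
g(2.6416801) = 0.0752145
x₃ = 2.6416801 − 0.0752145·(0.4016801)/(-1.4812639) = 2.6620763;  |Δ| = 0.0203962
g(2.6620763) = -0.0088970
x₄ = 2.6620763 − (-0.0088970)·(0.0203962)/(-0.0841115) = 2.6599189;  |Δ| = 0.0021574
g(2.6599189) = 0.0000326
x₅ = 2.6599189 − 0.0000326·(-0.0021574)/(0.0089296) = 2.6599268;  |Δ| = 0.0000079
|x₅ − x₄| = 0.0000079 < 0.001

n = 5, xₙ = 2.65993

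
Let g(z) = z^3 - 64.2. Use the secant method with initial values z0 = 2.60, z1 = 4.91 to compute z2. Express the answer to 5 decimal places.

3.66852

g(2.60) = -46.6240000, g(4.91) = 54.1707710
z2 = 4.9100000 − 54.1707710·(4.9100000 − 2.6000000) / (54.1707710 − (-46.6240000)) = 4.9100000 − (125.1344810)/(100.7947710) = 3.6685221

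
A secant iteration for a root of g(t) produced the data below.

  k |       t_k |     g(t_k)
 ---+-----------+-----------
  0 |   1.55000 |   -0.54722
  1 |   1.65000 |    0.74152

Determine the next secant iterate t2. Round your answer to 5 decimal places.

t2 = 1.65000 − 0.74152·(1.65000 − 1.55000) / (0.74152 − (-0.54722))
   = 1.65000 − (0.0741520)/(1.2887400) = 1.5924616

1.59246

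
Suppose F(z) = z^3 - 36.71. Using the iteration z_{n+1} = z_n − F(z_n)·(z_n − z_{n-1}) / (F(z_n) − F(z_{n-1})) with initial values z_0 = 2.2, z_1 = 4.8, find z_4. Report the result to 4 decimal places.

3.3479

F(2.2) = -26.062000, F(4.8) = 73.882000
z_2 = 4.800000 − 73.882000·(4.800000 − 2.200000) / (73.882000 − (-26.062000)) = 4.800000 − (192.093200)/(99.944000) = 2.877992
F(2.877992) = -12.872067
z_3 = 2.877992 − (-12.872067)·(2.877992 − 4.800000) / (-12.872067 − 73.882000) = 2.877992 − (24.740219)/(-86.754067) = 3.163168
F(3.163168) = -5.060501
z_4 = 3.163168 − (-5.060501)·(3.163168 − 2.877992) / (-5.060501 − (-12.872067)) = 3.163168 − (-1.443136)/(7.811566) = 3.347912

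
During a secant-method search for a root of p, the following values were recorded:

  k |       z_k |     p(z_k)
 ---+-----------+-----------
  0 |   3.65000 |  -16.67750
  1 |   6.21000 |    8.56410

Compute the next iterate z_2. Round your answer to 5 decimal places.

5.34143

z_2 = 6.21000 − 8.56410·(6.21000 − 3.65000) / (8.56410 − (-16.67750))
   = 6.21000 − (21.9240960)/(25.2416000) = 5.3414300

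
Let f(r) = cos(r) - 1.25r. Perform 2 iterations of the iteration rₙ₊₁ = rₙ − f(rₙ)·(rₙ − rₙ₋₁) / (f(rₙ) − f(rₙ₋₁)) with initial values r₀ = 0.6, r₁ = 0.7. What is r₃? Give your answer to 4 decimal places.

f(0.6) = 0.075336, f(0.7) = -0.110158
r₂ = 0.700000 − (-0.110158)·(0.700000 − 0.600000) / (-0.110158 − 0.075336) = 0.700000 − (-0.011016)/(-0.185493) = 0.640614
f(0.640614) = 0.000962
r₃ = 0.640614 − 0.000962·(0.640614 − 0.700000) / (0.000962 − (-0.110158)) = 0.640614 − (-0.000057)/(0.111120) = 0.641128

0.6411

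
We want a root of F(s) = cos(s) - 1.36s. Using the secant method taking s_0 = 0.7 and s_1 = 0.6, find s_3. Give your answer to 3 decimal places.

0.605

F(0.7) = -0.18716, F(0.6) = 0.00934
s_2 = 0.60000 − 0.00934·(0.60000 − 0.70000) / (0.00934 − (-0.18716)) = 0.60000 − (-0.00093)/(0.19649) = 0.60475
F(0.60475) = 0.00018
s_3 = 0.60475 − 0.00018·(0.60475 − 0.60000) / (0.00018 − 0.00934) = 0.60475 − (0.00000)/(-0.00915) = 0.60485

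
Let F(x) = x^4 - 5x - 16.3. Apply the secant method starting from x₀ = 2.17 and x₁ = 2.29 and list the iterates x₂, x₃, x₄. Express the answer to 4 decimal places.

2.2963, 2.2958, 2.2958

F(2.17) = -4.976261, F(2.29) = -0.249415
x₂ = 2.290000 − (-0.249415)·(2.290000 − 2.170000) / (-0.249415 − (-4.976261)) = 2.290000 − (-0.029930)/(4.726846) = 2.296332
F(2.296332) = 0.024347
x₃ = 2.296332 − 0.024347·(2.296332 − 2.290000) / (0.024347 − (-0.249415)) = 2.296332 − (0.000154)/(0.273762) = 2.295769
F(2.295769) = -0.000103
x₄ = 2.295769 − (-0.000103)·(2.295769 − 2.296332) / (-0.000103 − 0.024347) = 2.295769 − (0.000000)/(-0.024450) = 2.295771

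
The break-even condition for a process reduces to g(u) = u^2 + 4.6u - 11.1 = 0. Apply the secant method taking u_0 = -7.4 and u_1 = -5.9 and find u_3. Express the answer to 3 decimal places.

g(-7.4) = 9.62000, g(-5.9) = -3.43000
u_2 = -5.90000 − (-3.43000)·(-5.90000 − (-7.40000)) / (-3.43000 − 9.62000) = -5.90000 − (-5.14500)/(-13.05000) = -6.29425
g(-6.29425) = -0.43594
u_3 = -6.29425 − (-0.43594)·(-6.29425 − (-5.90000)) / (-0.43594 − (-3.43000)) = -6.29425 − (0.17187)/(2.99406) = -6.35166

-6.352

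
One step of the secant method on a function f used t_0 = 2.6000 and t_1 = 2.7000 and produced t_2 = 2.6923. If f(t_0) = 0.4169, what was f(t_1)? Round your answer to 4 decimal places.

-0.0348

The secant line through (2.6000, 0.4169) and (2.7000, f(t_1)) crosses zero at t_2 = 2.6923.
So (2.6000, 0.4169), (2.7000, f(t_1)), (2.6923, 0) are collinear:
f(t_1) = 0.4169 · (2.7000 − 2.6923) / (2.6000 − 2.6923) = 0.4169 · (0.007700)/(-0.092300) = -0.034779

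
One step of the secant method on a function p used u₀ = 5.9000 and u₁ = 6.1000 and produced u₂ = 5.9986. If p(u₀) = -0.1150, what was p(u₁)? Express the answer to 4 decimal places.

The secant line through (5.9000, -0.1150) and (6.1000, p(u₁)) crosses zero at u₂ = 5.9986.
So (5.9000, -0.1150), (6.1000, p(u₁)), (5.9986, 0) are collinear:
p(u₁) = -0.1150 · (6.1000 − 5.9986) / (5.9000 − 5.9986) = -0.1150 · (0.101400)/(-0.098600) = 0.118266

0.1183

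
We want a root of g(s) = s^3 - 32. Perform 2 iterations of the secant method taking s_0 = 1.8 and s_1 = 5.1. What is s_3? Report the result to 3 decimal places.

g(1.8) = -26.16800, g(5.1) = 100.65100
s_2 = 5.10000 − 100.65100·(5.10000 − 1.80000) / (100.65100 − (-26.16800)) = 5.10000 − (332.14830)/(126.81900) = 2.48093
g(2.48093) = -16.72991
s_3 = 2.48093 − (-16.72991)·(2.48093 − 5.10000) / (-16.72991 − 100.65100) = 2.48093 − (43.81686)/(-117.38091) = 2.85421

2.854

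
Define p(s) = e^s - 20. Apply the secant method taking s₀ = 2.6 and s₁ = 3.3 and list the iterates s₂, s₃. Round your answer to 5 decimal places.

p(2.6) = -6.5362620, p(3.3) = 7.1126389
s₂ = 3.3000000 − 7.1126389·(3.3000000 − 2.6000000) / (7.1126389 − (-6.5362620)) = 3.3000000 − (4.9788472)/(13.6489009) = 2.9352199
p(2.9352199) = -1.1743573
s₃ = 2.9352199 − (-1.1743573)·(2.9352199 − 3.3000000) / (-1.1743573 − 7.1126389) = 2.9352199 − (0.4283822)/(-8.2869962) = 2.9869132

2.93522, 2.98691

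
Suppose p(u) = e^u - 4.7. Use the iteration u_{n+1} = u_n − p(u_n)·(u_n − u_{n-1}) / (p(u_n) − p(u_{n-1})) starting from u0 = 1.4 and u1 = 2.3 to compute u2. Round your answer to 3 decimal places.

p(1.4) = -0.64480, p(2.3) = 5.27418
u2 = 2.30000 − 5.27418·(2.30000 − 1.40000) / (5.27418 − (-0.64480)) = 2.30000 − (4.74676)/(5.91898) = 1.49804

1.498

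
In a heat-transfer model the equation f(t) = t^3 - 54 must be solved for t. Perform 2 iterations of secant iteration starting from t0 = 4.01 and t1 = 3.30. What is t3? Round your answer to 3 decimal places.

3.784

f(4.01) = 10.48120, f(3.30) = -18.06300
t2 = 3.30000 − (-18.06300)·(3.30000 − 4.01000) / (-18.06300 − 10.48120) = 3.30000 − (12.82473)/(-28.54420) = 3.74929
f(3.74929) = -1.29542
t3 = 3.74929 − (-1.29542)·(3.74929 − 3.30000) / (-1.29542 − (-18.06300)) = 3.74929 − (-0.58202)/(16.76758) = 3.78400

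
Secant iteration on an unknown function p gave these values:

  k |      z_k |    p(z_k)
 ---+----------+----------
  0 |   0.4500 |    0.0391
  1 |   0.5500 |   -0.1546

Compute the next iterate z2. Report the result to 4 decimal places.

z2 = 0.5500 − (-0.1546)·(0.5500 − 0.4500) / (-0.1546 − 0.0391)
   = 0.5500 − (-0.015460)/(-0.193700) = 0.470186

0.4702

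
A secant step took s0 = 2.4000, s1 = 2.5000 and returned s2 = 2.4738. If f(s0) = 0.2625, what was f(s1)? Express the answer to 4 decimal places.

-0.0932

The secant line through (2.4000, 0.2625) and (2.5000, f(s1)) crosses zero at s2 = 2.4738.
So (2.4000, 0.2625), (2.5000, f(s1)), (2.4738, 0) are collinear:
f(s1) = 0.2625 · (2.5000 − 2.4738) / (2.4000 − 2.4738) = 0.2625 · (0.026200)/(-0.073800) = -0.093191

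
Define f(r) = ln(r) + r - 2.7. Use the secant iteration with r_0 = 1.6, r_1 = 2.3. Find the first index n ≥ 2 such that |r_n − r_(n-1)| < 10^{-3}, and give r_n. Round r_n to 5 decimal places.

f(1.6) = -0.6299964, f(2.3) = 0.4329091
r_2 = 2.3000000 − 0.4329091·(0.7000000)/(1.0629055) = 2.0148981;  |Δ| = 0.2851019
f(2.0148981) = 0.0154667
r_3 = 2.0148981 − 0.0154667·(-0.2851019)/(-0.4174424) = 2.0043347;  |Δ| = 0.0105633
f(2.0043347) = -0.0003530
r_4 = 2.0043347 − (-0.0003530)·(-0.0105633)/(-0.0158198) = 2.0045705;  |Δ| = 0.0002357
|r_4 − r_3| = 0.0002357 < 10^{-3}

n = 4, r_n = 2.00457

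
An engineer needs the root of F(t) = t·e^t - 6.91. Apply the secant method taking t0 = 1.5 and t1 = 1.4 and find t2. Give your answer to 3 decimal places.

F(1.5) = -0.18747, F(1.4) = -1.23272
t2 = 1.40000 − (-1.23272)·(1.40000 − 1.50000) / (-1.23272 − (-0.18747)) = 1.40000 − (0.12327)/(-1.04525) = 1.51794

1.518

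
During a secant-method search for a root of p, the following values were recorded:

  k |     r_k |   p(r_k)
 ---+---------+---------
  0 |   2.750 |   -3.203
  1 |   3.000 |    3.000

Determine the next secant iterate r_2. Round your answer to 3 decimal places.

r_2 = 3.000 − 3.000·(3.000 − 2.750) / (3.000 − (-3.203))
   = 3.000 − (0.75000)/(6.20300) = 2.87909

2.879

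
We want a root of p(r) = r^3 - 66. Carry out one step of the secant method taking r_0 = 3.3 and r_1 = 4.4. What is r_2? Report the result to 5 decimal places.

p(3.3) = -30.0630000, p(4.4) = 19.1840000
r_2 = 4.4000000 − 19.1840000·(4.4000000 − 3.3000000) / (19.1840000 − (-30.0630000)) = 4.4000000 − (21.1024000)/(49.2470000) = 3.9714988

3.97150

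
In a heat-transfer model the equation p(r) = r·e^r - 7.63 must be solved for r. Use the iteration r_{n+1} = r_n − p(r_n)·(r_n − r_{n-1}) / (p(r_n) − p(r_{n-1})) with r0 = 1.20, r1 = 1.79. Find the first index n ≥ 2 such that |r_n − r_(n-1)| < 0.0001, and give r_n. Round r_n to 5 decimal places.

p(1.20) = -3.6458597, p(1.79) = 3.0911199
r2 = 1.7900000 − 3.0911199·(0.5900000)/(6.7369796) = 1.5192910;  |Δ| = 0.2707090
p(1.5192910) = -0.6883823
r3 = 1.5192910 − (-0.6883823)·(-0.2707090)/(-3.7795022) = 1.5685968;  |Δ| = 0.0493058
p(1.5685968) = -0.1008792
r4 = 1.5685968 − (-0.1008792)·(0.0493058)/(0.5875031) = 1.5770630;  |Δ| = 0.0084662
p(1.5770630) = 0.0041171
r5 = 1.5770630 − 0.0041171·(0.0084662)/(0.1049963) = 1.5767310;  |Δ| = 0.0003320
p(1.5767310) = -0.0000233
r6 = 1.5767310 − (-0.0000233)·(-0.0003320)/(-0.0041404) = 1.5767329;  |Δ| = 0.0000019
|r6 − r5| = 0.0000019 < 0.0001

n = 6, r_n = 1.57673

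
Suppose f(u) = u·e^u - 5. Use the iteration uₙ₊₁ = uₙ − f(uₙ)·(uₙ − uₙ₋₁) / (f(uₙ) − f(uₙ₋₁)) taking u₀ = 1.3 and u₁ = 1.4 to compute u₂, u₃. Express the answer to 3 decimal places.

f(1.3) = -0.22991, f(1.4) = 0.67728
u₂ = 1.40000 − 0.67728·(1.40000 − 1.30000) / (0.67728 − (-0.22991)) = 1.40000 − (0.06773)/(0.90719) = 1.32534
f(1.32534) = -0.01210
u₃ = 1.32534 − (-0.01210)·(1.32534 − 1.40000) / (-0.01210 − 0.67728) = 1.32534 − (0.00090)/(-0.68938) = 1.32665

1.325, 1.327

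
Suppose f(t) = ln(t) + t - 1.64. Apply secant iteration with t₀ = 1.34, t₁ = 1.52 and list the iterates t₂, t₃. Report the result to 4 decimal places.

1.3443, 1.3442

f(1.34) = -0.007330, f(1.52) = 0.298710
t₂ = 1.520000 − 0.298710·(1.520000 − 1.340000) / (0.298710 − (-0.007330)) = 1.520000 − (0.053768)/(0.306041) = 1.344311
f(1.344311) = 0.000193
t₃ = 1.344311 − 0.000193·(1.344311 − 1.520000) / (0.000193 − 0.298710) = 1.344311 − (-0.000034)/(-0.298517) = 1.344198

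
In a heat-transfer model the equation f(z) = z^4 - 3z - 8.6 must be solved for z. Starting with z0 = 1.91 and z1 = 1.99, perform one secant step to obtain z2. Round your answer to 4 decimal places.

f(1.91) = -1.021366, f(1.99) = 1.112392
z2 = 1.990000 − 1.112392·(1.990000 − 1.910000) / (1.112392 − (-1.021366)) = 1.990000 − (0.088991)/(2.133758) = 1.948294

1.9483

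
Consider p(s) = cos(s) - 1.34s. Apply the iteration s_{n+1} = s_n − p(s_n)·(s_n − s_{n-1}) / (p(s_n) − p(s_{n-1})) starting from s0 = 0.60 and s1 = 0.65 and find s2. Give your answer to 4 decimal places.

0.6111

p(0.60) = 0.021336, p(0.65) = -0.074916
s2 = 0.650000 − (-0.074916)·(0.650000 − 0.600000) / (-0.074916 − 0.021336) = 0.650000 − (-0.003746)/(-0.096252) = 0.611083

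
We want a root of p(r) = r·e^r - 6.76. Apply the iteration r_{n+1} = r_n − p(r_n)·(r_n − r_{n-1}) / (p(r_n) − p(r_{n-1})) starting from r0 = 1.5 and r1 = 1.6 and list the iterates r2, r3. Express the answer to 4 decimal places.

p(1.5) = -0.037466, p(1.6) = 1.164852
r2 = 1.600000 − 1.164852·(1.600000 − 1.500000) / (1.164852 − (-0.037466)) = 1.600000 − (0.116485)/(1.202318) = 1.503116
p(1.503116) = -0.002476
r3 = 1.503116 − (-0.002476)·(1.503116 − 1.600000) / (-0.002476 − 1.164852) = 1.503116 − (0.000240)/(-1.167328) = 1.503322

1.5031, 1.5033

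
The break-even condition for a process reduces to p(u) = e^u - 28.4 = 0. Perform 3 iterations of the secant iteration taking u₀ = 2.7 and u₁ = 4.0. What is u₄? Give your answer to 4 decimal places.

p(2.7) = -13.520268, p(4.0) = 26.198150
u₂ = 4.000000 − 26.198150·(4.000000 − 2.700000) / (26.198150 − (-13.520268)) = 4.000000 − (34.057595)/(39.718418) = 3.142524
p(3.142524) = -5.237748
u₃ = 3.142524 − (-5.237748)·(3.142524 − 4.000000) / (-5.237748 − 26.198150) = 3.142524 − (4.491244)/(-31.435898) = 3.285394
p(3.285394) = -1.680496
u₄ = 3.285394 − (-1.680496)·(3.285394 − 3.142524) / (-1.680496 − (-5.237748)) = 3.285394 − (-0.240092)/(3.557252) = 3.352888

3.3529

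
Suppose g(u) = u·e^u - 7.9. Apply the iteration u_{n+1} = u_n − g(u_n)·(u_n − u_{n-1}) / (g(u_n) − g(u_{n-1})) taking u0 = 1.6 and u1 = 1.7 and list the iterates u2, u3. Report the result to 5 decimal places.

1.59820, 1.59808

g(1.6) = 0.0248519, g(1.7) = 1.4057106
u2 = 1.7000000 − 1.4057106·(1.7000000 − 1.6000000) / (1.4057106 − 0.0248519) = 1.7000000 − (0.1405711)/(1.3808587) = 1.5982003
g(1.5982003) = 0.0017039
u3 = 1.5982003 − 0.0017039·(1.5982003 − 1.7000000) / (0.0017039 − 1.4057106) = 1.5982003 − (-0.0001735)/(-1.4040067) = 1.5980767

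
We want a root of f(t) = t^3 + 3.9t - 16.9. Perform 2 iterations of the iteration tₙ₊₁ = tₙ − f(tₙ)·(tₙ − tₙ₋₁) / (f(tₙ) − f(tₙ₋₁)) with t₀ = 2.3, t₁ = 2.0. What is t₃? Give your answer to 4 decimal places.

f(2.3) = 4.237000, f(2.0) = -1.100000
t₂ = 2.000000 − (-1.100000)·(2.000000 − 2.300000) / (-1.100000 − 4.237000) = 2.000000 − (0.330000)/(-5.337000) = 2.061832
f(2.061832) = -0.093687
t₃ = 2.061832 − (-0.093687)·(2.061832 − 2.000000) / (-0.093687 − (-1.100000)) = 2.061832 − (-0.005793)/(1.006313) = 2.067589

2.0676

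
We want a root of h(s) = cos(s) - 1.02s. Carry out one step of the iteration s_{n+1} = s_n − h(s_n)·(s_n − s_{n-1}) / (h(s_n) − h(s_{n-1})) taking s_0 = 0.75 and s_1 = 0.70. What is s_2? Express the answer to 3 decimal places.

0.730

h(0.75) = -0.03331, h(0.70) = 0.05084
s_2 = 0.70000 − 0.05084·(0.70000 − 0.75000) / (0.05084 − (-0.03331)) = 0.70000 − (-0.00254)/(0.08415) = 0.73021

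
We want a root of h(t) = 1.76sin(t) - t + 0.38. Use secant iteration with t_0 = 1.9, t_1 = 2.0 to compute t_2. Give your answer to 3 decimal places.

h(1.9) = 0.14549, h(2.0) = -0.01964
t_2 = 2.00000 − (-0.01964)·(2.00000 − 1.90000) / (-0.01964 − 0.14549) = 2.00000 − (-0.00196)/(-0.16512) = 1.98811

1.988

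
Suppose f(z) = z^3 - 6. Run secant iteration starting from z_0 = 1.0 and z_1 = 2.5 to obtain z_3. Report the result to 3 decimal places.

f(1.0) = -5.00000, f(2.5) = 9.62500
z_2 = 2.50000 − 9.62500·(2.50000 − 1.00000) / (9.62500 − (-5.00000)) = 2.50000 − (14.43750)/(14.62500) = 1.51282
f(1.51282) = -2.53772
z_3 = 1.51282 − (-2.53772)·(1.51282 − 2.50000) / (-2.53772 − 9.62500) = 1.51282 − (2.50518)/(-12.16272) = 1.71879

1.719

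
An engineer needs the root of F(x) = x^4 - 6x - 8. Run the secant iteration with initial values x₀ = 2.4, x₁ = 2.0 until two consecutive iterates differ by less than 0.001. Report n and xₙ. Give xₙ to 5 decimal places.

n = 5, xₙ = 2.13599

F(2.4) = 10.7776000, F(2.0) = -4.0000000
x₂ = 2.0000000 − (-4.0000000)·(-0.4000000)/(-14.7776000) = 2.1082720;  |Δ| = 0.1082720
F(2.1082720) = -0.8932894
x₃ = 2.1082720 − (-0.8932894)·(0.1082720)/(3.1067106) = 2.1394040;  |Δ| = 0.0311320
F(2.1394040) = 0.1129582
x₄ = 2.1394040 − 0.1129582·(0.0311320)/(1.0062476) = 2.1359092;  |Δ| = 0.0034948
F(2.1359092) = -0.0026240
x₅ = 2.1359092 − (-0.0026240)·(-0.0034948)/(-0.1155822) = 2.1359886;  |Δ| = 0.0000793
|x₅ − x₄| = 0.0000793 < 0.001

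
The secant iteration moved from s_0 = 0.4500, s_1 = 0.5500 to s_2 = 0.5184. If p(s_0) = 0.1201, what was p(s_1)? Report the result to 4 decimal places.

-0.0555

The secant line through (0.4500, 0.1201) and (0.5500, p(s_1)) crosses zero at s_2 = 0.5184.
So (0.4500, 0.1201), (0.5500, p(s_1)), (0.5184, 0) are collinear:
p(s_1) = 0.1201 · (0.5500 − 0.5184) / (0.4500 − 0.5184) = 0.1201 · (0.031600)/(-0.068400) = -0.055485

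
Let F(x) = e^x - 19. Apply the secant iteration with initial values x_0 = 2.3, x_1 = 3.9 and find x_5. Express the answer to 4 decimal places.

2.9434

F(2.3) = -9.025818, F(3.9) = 30.402449
x_2 = 3.900000 − 30.402449·(3.900000 − 2.300000) / (30.402449 − (-9.025818)) = 3.900000 − (48.643919)/(39.428267) = 2.666268
F(2.666268) = -4.613822
x_3 = 2.666268 − (-4.613822)·(2.666268 − 3.900000) / (-4.613822 − 30.402449) = 2.666268 − (5.692220)/(-35.016271) = 2.828827
F(2.828827) = -2.074401
x_4 = 2.828827 − (-2.074401)·(2.828827 − 2.666268) / (-2.074401 − (-4.613822)) = 2.828827 − (-0.337213)/(2.539420) = 2.961619
F(2.961619) = 0.329233
x_5 = 2.961619 − 0.329233·(2.961619 − 2.828827) / (0.329233 − (-2.074401)) = 2.961619 − (0.043719)/(2.403634) = 2.943430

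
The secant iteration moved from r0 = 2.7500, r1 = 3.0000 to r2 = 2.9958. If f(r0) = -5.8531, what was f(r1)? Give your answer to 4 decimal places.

0.1000

The secant line through (2.7500, -5.8531) and (3.0000, f(r1)) crosses zero at r2 = 2.9958.
So (2.7500, -5.8531), (3.0000, f(r1)), (2.9958, 0) are collinear:
f(r1) = -5.8531 · (3.0000 − 2.9958) / (2.7500 − 2.9958) = -5.8531 · (0.004200)/(-0.245800) = 0.100012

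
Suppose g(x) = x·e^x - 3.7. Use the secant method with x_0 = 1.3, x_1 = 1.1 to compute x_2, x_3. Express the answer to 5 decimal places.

g(1.3) = 1.0700857, g(1.1) = -0.3954174
x_2 = 1.1000000 − (-0.3954174)·(1.1000000 − 1.3000000) / (-0.3954174 − 1.0700857) = 1.1000000 − (0.0790835)/(-1.4655030) = 1.1539634
g(1.1539634) = -0.0410882
x_3 = 1.1539634 − (-0.0410882)·(1.1539634 − 1.1000000) / (-0.0410882 − (-0.3954174)) = 1.1539634 − (-0.0022173)/(0.3543292) = 1.1602210

1.15396, 1.16022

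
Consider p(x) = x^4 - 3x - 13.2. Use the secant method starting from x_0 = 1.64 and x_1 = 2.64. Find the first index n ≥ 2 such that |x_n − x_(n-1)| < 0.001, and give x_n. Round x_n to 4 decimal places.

n = 6, x_n = 2.1015

p(1.64) = -10.886052, p(2.64) = 27.455324
x_2 = 2.640000 − 27.455324·(1.000000)/(38.341376) = 1.923924;  |Δ| = 0.716076
p(1.923924) = -5.270782
x_3 = 1.923924 − (-5.270782)·(-0.716076)/(-32.726106) = 2.039254;  |Δ| = 0.115329
p(2.039254) = -2.024177
x_4 = 2.039254 − (-2.024177)·(0.115329)/(3.246605) = 2.111159;  |Δ| = 0.071905
p(2.111159) = 0.331290
x_5 = 2.111159 − 0.331290·(0.071905)/(2.355467) = 2.101045;  |Δ| = 0.010113
p(2.101045) = -0.016282
x_6 = 2.101045 − (-0.016282)·(-0.010113)/(-0.347572) = 2.101519;  |Δ| = 0.000474
|x_6 − x_5| = 0.000474 < 0.001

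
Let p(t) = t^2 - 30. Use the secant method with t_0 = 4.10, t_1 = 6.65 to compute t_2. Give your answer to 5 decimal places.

p(4.10) = -13.1900000, p(6.65) = 14.2225000
t_2 = 6.6500000 − 14.2225000·(6.6500000 − 4.1000000) / (14.2225000 − (-13.1900000)) = 6.6500000 − (36.2673750)/(27.4125000) = 5.3269767

5.32698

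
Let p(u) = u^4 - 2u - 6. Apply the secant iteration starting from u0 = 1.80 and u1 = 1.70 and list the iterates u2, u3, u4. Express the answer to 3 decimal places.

p(1.80) = 0.89760, p(1.70) = -1.04790
u2 = 1.70000 − (-1.04790)·(1.70000 − 1.80000) / (-1.04790 − 0.89760) = 1.70000 − (0.10479)/(-1.94550) = 1.75386
p(1.75386) = -0.04574
u3 = 1.75386 − (-0.04574)·(1.75386 − 1.70000) / (-0.04574 − (-1.04790)) = 1.75386 − (-0.00246)/(1.00216) = 1.75632
p(1.75632) = 0.00251
u4 = 1.75632 − 0.00251·(1.75632 − 1.75386) / (0.00251 − (-0.04574)) = 1.75632 − (0.00001)/(0.04824) = 1.75619

1.754, 1.756, 1.756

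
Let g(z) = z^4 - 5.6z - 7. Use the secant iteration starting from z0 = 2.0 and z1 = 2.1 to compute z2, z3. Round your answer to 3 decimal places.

2.076, 2.078

g(2.0) = -2.20000, g(2.1) = 0.68810
z2 = 2.10000 − 0.68810·(2.10000 − 2.00000) / (0.68810 − (-2.20000)) = 2.10000 − (0.06881)/(2.88810) = 2.07617
g(2.07617) = -0.04616
z3 = 2.07617 − (-0.04616)·(2.07617 − 2.10000) / (-0.04616 − 0.68810) = 2.07617 − (0.00110)/(-0.73426) = 2.07767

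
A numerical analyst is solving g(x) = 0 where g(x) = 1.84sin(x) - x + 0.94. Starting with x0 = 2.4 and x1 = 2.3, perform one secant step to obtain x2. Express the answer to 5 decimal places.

2.30528

g(2.4) = -0.2171477, g(2.3) = 0.0120976
x2 = 2.3000000 − 0.0120976·(2.3000000 − 2.4000000) / (0.0120976 − (-0.2171477)) = 2.3000000 − (-0.0012098)/(0.2292453) = 2.3052771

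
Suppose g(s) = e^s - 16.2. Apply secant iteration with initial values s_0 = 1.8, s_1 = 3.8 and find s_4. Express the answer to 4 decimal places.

2.8376

g(1.8) = -10.150353, g(3.8) = 28.501184
s_2 = 3.800000 − 28.501184·(3.800000 − 1.800000) / (28.501184 − (-10.150353)) = 3.800000 − (57.002369)/(38.651537) = 2.325224
g(2.325224) = -5.971031
s_3 = 2.325224 − (-5.971031)·(2.325224 − 3.800000) / (-5.971031 − 28.501184) = 2.325224 − (8.805935)/(-34.472216) = 2.580674
g(2.580674) = -2.993964
s_4 = 2.580674 − (-2.993964)·(2.580674 − 2.325224) / (-2.993964 − (-5.971031)) = 2.580674 − (-0.764809)/(2.977067) = 2.837574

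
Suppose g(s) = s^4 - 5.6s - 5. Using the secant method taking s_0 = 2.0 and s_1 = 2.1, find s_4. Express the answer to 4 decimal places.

g(2.0) = -0.200000, g(2.1) = 2.688100
s_2 = 2.100000 − 2.688100·(2.100000 − 2.000000) / (2.688100 − (-0.200000)) = 2.100000 − (0.268810)/(2.888100) = 2.006925
g(2.006925) = -0.016027
s_3 = 2.006925 − (-0.016027)·(2.006925 − 2.100000) / (-0.016027 − 2.688100) = 2.006925 − (0.001492)/(-2.704127) = 2.007477
g(2.007477) = -0.001272
s_4 = 2.007477 − (-0.001272)·(2.007477 − 2.006925) / (-0.001272 − (-0.016027)) = 2.007477 − (-0.000001)/(0.014755) = 2.007524

2.0075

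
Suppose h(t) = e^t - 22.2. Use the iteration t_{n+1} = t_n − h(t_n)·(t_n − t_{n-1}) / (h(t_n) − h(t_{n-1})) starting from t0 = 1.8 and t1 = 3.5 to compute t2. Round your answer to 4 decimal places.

2.8144

h(1.8) = -16.150353, h(3.5) = 10.915452
t2 = 3.500000 − 10.915452·(3.500000 − 1.800000) / (10.915452 − (-16.150353)) = 3.500000 − (18.556268)/(27.065804) = 2.814402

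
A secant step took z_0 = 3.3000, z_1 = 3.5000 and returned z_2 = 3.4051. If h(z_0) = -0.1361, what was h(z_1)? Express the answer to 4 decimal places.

The secant line through (3.3000, -0.1361) and (3.5000, h(z_1)) crosses zero at z_2 = 3.4051.
So (3.3000, -0.1361), (3.5000, h(z_1)), (3.4051, 0) are collinear:
h(z_1) = -0.1361 · (3.5000 − 3.4051) / (3.3000 − 3.4051) = -0.1361 · (0.094900)/(-0.105100) = 0.122891

0.1229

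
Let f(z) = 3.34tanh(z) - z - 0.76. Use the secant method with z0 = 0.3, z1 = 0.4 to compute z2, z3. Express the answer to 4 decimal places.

f(0.3) = -0.087016, f(0.4) = 0.109030
z2 = 0.400000 − 0.109030·(0.400000 − 0.300000) / (0.109030 − (-0.087016)) = 0.400000 − (0.010903)/(0.196045) = 0.344386
f(0.344386) = 0.002447
z3 = 0.344386 − 0.002447·(0.344386 − 0.400000) / (0.002447 − 0.109030) = 0.344386 − (-0.000136)/(-0.106582) = 0.343109

0.3444, 0.3431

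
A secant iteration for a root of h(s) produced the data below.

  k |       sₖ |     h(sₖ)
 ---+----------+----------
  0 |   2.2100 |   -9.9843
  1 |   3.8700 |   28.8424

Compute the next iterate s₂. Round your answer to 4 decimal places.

s₂ = 3.8700 − 28.8424·(3.8700 − 2.2100) / (28.8424 − (-9.9843))
   = 3.8700 − (47.878384)/(38.826700) = 2.636870

2.6369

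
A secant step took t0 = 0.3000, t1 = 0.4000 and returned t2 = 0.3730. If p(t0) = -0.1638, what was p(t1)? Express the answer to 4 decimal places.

0.0606

The secant line through (0.3000, -0.1638) and (0.4000, p(t1)) crosses zero at t2 = 0.3730.
So (0.3000, -0.1638), (0.4000, p(t1)), (0.3730, 0) are collinear:
p(t1) = -0.1638 · (0.4000 − 0.3730) / (0.3000 − 0.3730) = -0.1638 · (0.027000)/(-0.073000) = 0.060584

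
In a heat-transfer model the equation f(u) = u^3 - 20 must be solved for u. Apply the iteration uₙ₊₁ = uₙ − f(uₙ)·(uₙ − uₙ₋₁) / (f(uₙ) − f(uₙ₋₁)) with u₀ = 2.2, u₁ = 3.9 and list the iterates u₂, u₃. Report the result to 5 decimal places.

f(2.2) = -9.3520000, f(3.9) = 39.3190000
u₂ = 3.9000000 − 39.3190000·(3.9000000 − 2.2000000) / (39.3190000 − (-9.3520000)) = 3.9000000 − (66.8423000)/(48.6710000) = 2.5266504
f(2.5266504) = -3.8699599
u₃ = 2.5266504 − (-3.8699599)·(2.5266504 − 3.9000000) / (-3.8699599 − 39.3190000) = 2.5266504 − (5.3148080)/(-43.1889599) = 2.6497098

2.52665, 2.64971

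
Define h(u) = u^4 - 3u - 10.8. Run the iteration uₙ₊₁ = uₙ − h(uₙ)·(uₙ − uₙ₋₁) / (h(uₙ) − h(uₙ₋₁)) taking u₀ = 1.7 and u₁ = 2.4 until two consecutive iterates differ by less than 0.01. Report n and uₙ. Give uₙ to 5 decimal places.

h(1.7) = -7.5479000, h(2.4) = 15.1776000
u₂ = 2.4000000 − 15.1776000·(0.7000000)/(22.7255000) = 1.9324935;  |Δ| = 0.4675065
h(1.9324935) = -2.6507589
u₃ = 1.9324935 − (-2.6507589)·(-0.4675065)/(-17.8283589) = 2.0020033;  |Δ| = 0.0695099
h(2.0020033) = -0.7418068
u₄ = 2.0020033 − (-0.7418068)·(0.0695099)/(1.9089521) = 2.0290144;  |Δ| = 0.0270111
h(2.0290144) = 0.0618191
u₅ = 2.0290144 − 0.0618191·(0.0270111)/(0.8036259) = 2.0269366;  |Δ| = 0.0020778
|u₅ − u₄| = 0.0020778 < 0.01

n = 5, uₙ = 2.02694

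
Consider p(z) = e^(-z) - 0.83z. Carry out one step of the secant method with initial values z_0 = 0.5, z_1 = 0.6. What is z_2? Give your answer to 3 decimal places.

0.636

p(0.5) = 0.19153, p(0.6) = 0.05081
z_2 = 0.60000 − 0.05081·(0.60000 − 0.50000) / (0.05081 − 0.19153) = 0.60000 − (0.00508)/(-0.14072) = 0.63611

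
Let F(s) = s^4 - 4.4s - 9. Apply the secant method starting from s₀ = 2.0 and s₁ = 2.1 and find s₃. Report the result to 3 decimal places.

F(2.0) = -1.80000, F(2.1) = 1.20810
s₂ = 2.10000 − 1.20810·(2.10000 − 2.00000) / (1.20810 − (-1.80000)) = 2.10000 − (0.12081)/(3.00810) = 2.05984
F(2.05984) = -0.06080
s₃ = 2.05984 − (-0.06080)·(2.05984 − 2.10000) / (-0.06080 − 1.20810) = 2.05984 − (0.00244)/(-1.26890) = 2.06176

2.062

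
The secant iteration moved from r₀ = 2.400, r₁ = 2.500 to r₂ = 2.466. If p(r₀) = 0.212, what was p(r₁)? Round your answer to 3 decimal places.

-0.109

The secant line through (2.400, 0.212) and (2.500, p(r₁)) crosses zero at r₂ = 2.466.
So (2.400, 0.212), (2.500, p(r₁)), (2.466, 0) are collinear:
p(r₁) = 0.212 · (2.500 − 2.466) / (2.400 − 2.466) = 0.212 · (0.03400)/(-0.06600) = -0.10921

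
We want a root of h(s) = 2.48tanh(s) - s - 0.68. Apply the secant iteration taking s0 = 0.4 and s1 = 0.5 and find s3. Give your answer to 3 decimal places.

h(0.4) = -0.13773, h(0.5) = -0.03395
s2 = 0.50000 − (-0.03395)·(0.50000 − 0.40000) / (-0.03395 − (-0.13773)) = 0.50000 − (-0.00339)/(0.10378) = 0.53271
h(0.53271) = -0.00383
s3 = 0.53271 − (-0.00383)·(0.53271 − 0.50000) / (-0.00383 − (-0.03395)) = 0.53271 − (-0.00013)/(0.03012) = 0.53687

0.537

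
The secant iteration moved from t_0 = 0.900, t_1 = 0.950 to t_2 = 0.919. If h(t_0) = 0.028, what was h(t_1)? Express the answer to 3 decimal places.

-0.046

The secant line through (0.900, 0.028) and (0.950, h(t_1)) crosses zero at t_2 = 0.919.
So (0.900, 0.028), (0.950, h(t_1)), (0.919, 0) are collinear:
h(t_1) = 0.028 · (0.950 − 0.919) / (0.900 − 0.919) = 0.028 · (0.03100)/(-0.01900) = -0.04568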